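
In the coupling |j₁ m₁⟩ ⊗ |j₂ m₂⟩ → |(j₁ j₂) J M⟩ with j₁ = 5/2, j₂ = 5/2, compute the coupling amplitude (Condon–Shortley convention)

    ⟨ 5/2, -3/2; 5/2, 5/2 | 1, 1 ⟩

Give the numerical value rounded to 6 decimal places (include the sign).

+0.377964

√[3·4!1!1!/7! · 1!4!5!0!2!0!] = √(576/7)
  +(−1)^4/∏(4,0,0,1,1,0)! = 1/24  (running 1/24)
⟨..|..⟩ = √(576/7)·(1/24) = +0.377964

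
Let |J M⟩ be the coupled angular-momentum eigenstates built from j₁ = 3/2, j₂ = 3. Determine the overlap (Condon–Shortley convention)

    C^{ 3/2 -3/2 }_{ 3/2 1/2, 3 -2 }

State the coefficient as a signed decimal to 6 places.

-0.534522

j₁+j₂−J=3  J+j₁−j₂=0  J−j₁+j₂=3  j₁+j₂+J+1=7
(j₁±m₁, j₂±m₂, J±M) = (2,1,1,5,0,3)
P² = 288/7
sum k=1..1:
  [1] −1/12 = -1/12
S = -1/12
C² = P²·S² = 2/7 ; C = -0.534522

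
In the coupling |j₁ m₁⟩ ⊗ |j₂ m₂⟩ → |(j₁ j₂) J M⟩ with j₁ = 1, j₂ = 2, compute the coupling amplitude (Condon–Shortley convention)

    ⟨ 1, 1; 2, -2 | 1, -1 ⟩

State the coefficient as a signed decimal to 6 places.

+0.774597  (= +√(3/5))

√[3·2!0!2!/5! · 2!0!0!4!0!2!] = √(48/5)
  +(−1)^0/∏(0,2,0,0,0,2)! = 1/4  (running 1/4)
⟨..|..⟩ = √(48/5)·(1/4) = +0.774597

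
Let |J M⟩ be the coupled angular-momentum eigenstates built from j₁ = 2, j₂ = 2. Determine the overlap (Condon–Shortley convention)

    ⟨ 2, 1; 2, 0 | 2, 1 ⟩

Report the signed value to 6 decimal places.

j₁+j₂−J=2  J+j₁−j₂=2  J−j₁+j₂=2  j₁+j₂+J+1=7
(j₁±m₁, j₂±m₂, J±M) = (3,1,2,2,3,1)
P² = 8/7
sum k=0..1:
  [0] +1/4 = 1/4
  [1] −1/2 = -1/2
S = -1/4
C² = P²·S² = 1/14 ; C = -0.267261

-0.267261  (= −√(1/14))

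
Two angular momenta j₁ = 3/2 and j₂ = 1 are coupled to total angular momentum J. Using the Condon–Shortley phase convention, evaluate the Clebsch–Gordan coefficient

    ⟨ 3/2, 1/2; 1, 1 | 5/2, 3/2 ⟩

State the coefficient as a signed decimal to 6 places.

+0.774597

triangle: 0!×3!×2!/6! = 12/720
(j±m)!: 2!×1!×2!×0!×4!×1! = 96
prefactor² = (2J+1)×Δ×N² = 48/5
  k=0: +1/(0!×0!×1!×2!×2!×0!) = 1/4
Σ = 1/4  ⇒  CG² = 48/5×1/4² = 3/5
CG = +√(3/5) = +0.774597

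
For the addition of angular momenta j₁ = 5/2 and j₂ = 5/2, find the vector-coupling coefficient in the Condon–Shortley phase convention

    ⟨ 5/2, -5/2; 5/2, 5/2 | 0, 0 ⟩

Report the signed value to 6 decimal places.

triangle: 5!×0!×0!/6! = 120/720
(j±m)!: 0!×5!×5!×0!×0!×0! = 14400
prefactor² = (2J+1)×Δ×N² = 2400
  k=5: −1/(5!×0!×0!×0!×0!×0!) = -1/120
Σ = -1/120  ⇒  CG² = 2400×(-1/120)² = 1/6
CG = −√(1/6) = -0.408248

-0.408248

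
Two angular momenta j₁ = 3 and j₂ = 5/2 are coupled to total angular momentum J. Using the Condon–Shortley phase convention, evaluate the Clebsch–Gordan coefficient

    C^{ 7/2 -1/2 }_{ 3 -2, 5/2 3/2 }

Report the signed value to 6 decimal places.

√[8·2!4!3!/10! · 1!5!4!1!3!4!] = √(9216/35)
  +(−1)^1/∏(1,1,4,3,0,0)! = -1/144  (running -1/144)
  +(−1)^2/∏(2,0,3,2,1,1)! = 1/24  (running 5/144)
⟨..|..⟩ = √(9216/35)·(5/144) = +0.563436

+√(20/63) ≈ +0.563436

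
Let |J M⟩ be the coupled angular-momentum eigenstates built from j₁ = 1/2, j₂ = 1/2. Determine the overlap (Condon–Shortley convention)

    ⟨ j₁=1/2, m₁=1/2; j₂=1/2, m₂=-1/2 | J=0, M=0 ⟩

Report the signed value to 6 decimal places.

+0.707107

j₁+j₂−J=1  J+j₁−j₂=0  J−j₁+j₂=0  j₁+j₂+J+1=2
(j₁±m₁, j₂±m₂, J±M) = (1,0,0,1,0,0)
P² = 1/2
sum k=0..0:
  [0] +1/1 = 1
S = 1
C² = P²·S² = 1/2 ; C = +0.707107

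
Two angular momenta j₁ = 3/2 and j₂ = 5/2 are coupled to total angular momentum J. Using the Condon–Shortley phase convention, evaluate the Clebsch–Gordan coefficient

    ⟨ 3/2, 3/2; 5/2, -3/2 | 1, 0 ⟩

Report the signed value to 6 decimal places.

+0.447214

√[3·3!0!2!/6! · 3!0!1!4!1!1!] = √(36/5)
  +(−1)^0/∏(0,3,0,1,0,1)! = 1/6  (running 1/6)
⟨..|..⟩ = √(36/5)·(1/6) = +0.447214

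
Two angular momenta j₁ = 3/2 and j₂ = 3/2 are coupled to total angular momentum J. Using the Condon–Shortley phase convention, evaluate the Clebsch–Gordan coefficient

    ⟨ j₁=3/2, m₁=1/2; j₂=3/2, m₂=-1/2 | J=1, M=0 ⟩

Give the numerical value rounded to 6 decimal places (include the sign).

triangle: 2!·1!·1!/5! = 2/120
(j±m)!: 2!·1!·1!·2!·1!·1! = 4
prefactor² = (2J+1)·Δ·N² = 1/5
  k=0: +1/(0!·2!·1!·1!·0!·0!) = 1/2
  k=1: −1/(1!·1!·0!·0!·1!·1!) = -1
Σ = -1/2  ⇒  CG² = 1/5·(-1/2)² = 1/20
CG = −√(1/20) = -0.223607

-0.223607  (= −√(1/20))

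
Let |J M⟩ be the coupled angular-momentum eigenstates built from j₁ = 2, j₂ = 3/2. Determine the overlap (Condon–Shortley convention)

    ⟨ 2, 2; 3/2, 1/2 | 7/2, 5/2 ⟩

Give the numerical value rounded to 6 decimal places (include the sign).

√[8·0!4!3!/8! · 4!0!2!1!6!1!] = √(6912/7)
  +(−1)^0/∏(0,0,0,2,4,1)! = 1/48  (running 1/48)
⟨..|..⟩ = √(6912/7)·(1/48) = +0.654654

+√(3/7) = +0.654654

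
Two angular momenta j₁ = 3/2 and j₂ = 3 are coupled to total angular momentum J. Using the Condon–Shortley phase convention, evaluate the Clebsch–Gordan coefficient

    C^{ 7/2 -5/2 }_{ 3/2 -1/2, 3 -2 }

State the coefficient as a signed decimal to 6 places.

j₁+j₂−J=1  J+j₁−j₂=2  J−j₁+j₂=5  j₁+j₂+J+1=9
(j₁±m₁, j₂±m₂, J±M) = (1,2,1,5,1,6)
P² = 6400/7
sum k=0..1:
  [0] +1/48 = 1/48
  [1] −1/120 = -1/120
S = 1/80
C² = P²·S² = 1/7 ; C = +0.377964

+√(1/7) ≈ +0.377964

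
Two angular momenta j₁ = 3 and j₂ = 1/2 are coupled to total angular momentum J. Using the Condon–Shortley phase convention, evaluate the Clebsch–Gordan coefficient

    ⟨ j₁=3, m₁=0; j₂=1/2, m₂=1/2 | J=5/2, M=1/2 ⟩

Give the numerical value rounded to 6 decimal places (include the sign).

−√(3/7) = -0.654654

triangle: 1!*5!*0!/7! = 120/5040
(j±m)!: 3!*3!*1!*0!*3!*2! = 432
prefactor² = (2J+1)*Δ*N² = 432/7
  k=1: −1/(1!*0!*2!*0!*3!*0!) = -1/12
Σ = -1/12  ⇒  CG² = 432/7*(-1/12)² = 3/7
CG = −√(3/7) = -0.654654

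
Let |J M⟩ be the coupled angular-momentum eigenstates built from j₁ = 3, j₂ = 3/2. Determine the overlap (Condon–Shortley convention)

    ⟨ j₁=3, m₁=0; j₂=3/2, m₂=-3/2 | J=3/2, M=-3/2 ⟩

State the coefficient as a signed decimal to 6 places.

+0.169031

triangle: 3!·3!·0!/7! = 36/5040
(j±m)!: 3!·3!·0!·3!·0!·3! = 1296
prefactor² = (2J+1)·Δ·N² = 1296/35
  k=0: +1/(0!·3!·3!·0!·0!·0!) = 1/36
Σ = 1/36  ⇒  CG² = 1296/35·1/36² = 1/35
CG = +√(1/35) = +0.169031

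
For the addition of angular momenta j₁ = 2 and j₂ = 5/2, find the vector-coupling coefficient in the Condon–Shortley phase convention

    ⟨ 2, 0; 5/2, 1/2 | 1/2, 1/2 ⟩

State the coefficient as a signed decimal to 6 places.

j₁+j₂−J=4  J+j₁−j₂=0  J−j₁+j₂=1  j₁+j₂+J+1=6
(j₁±m₁, j₂±m₂, J±M) = (2,2,3,2,1,0)
P² = 16/5
sum k=2..2:
  [2] +1/4 = 1/4
S = 1/4
C² = P²·S² = 1/5 ; C = +0.447214

+0.447214  (= +√(1/5))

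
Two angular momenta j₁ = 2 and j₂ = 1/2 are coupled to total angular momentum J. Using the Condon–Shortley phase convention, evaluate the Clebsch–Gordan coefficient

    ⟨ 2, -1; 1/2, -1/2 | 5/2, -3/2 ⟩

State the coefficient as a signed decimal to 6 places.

√[6·0!4!1!/6! · 1!3!0!1!1!4!] = √(144/5)
  +(−1)^0/∏(0,0,3,0,1,1)! = 1/6  (running 1/6)
⟨..|..⟩ = √(144/5)·(1/6) = +0.894427

+0.894427  (= +√(4/5))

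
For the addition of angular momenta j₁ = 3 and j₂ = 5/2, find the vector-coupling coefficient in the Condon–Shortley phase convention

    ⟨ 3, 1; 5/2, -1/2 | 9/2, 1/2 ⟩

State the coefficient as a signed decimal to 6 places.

triangle: 1!*5!*4!/11! = 2880/39916800
(j±m)!: 4!*2!*2!*3!*5!*4! = 1658880
prefactor² = (2J+1)*Δ*N² = 92160/77
  k=0: +1/(0!*1!*2!*2!*3!*2!) = 1/48
  k=1: −1/(1!*0!*1!*1!*4!*3!) = -1/144
Σ = 1/72  ⇒  CG² = 92160/77*1/72² = 160/693
CG = +√(160/693) = +0.480500

+√(160/693) = +0.480500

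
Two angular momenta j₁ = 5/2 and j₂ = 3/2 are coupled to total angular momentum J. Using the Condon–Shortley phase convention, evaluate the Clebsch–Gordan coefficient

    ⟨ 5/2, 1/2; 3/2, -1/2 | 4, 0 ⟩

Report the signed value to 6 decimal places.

√[9·0!5!3!/9! · 3!2!1!2!4!4!] = √(1728/7)
  +(−1)^0/∏(0,0,2,1,3,2)! = 1/24  (running 1/24)
⟨..|..⟩ = √(1728/7)·(1/24) = +0.654654

+√(3/7) = +0.654654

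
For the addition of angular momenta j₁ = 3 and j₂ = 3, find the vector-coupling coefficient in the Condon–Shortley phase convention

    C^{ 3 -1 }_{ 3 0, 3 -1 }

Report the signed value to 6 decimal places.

triangle: 3!×3!×3!/10! = 216/3628800
(j±m)!: 3!×3!×2!×4!×2!×4! = 82944
prefactor² = (2J+1)×Δ×N² = 864/25
  k=0: +1/(0!×3!×3!×2!×0!×1!) = 1/72
  k=1: −1/(1!×2!×2!×1!×1!×2!) = -1/8
  k=2: +1/(2!×1!×1!×0!×2!×3!) = 1/24
Σ = -5/72  ⇒  CG² = 864/25×(-5/72)² = 1/6
CG = −√(1/6) = -0.408248

-0.408248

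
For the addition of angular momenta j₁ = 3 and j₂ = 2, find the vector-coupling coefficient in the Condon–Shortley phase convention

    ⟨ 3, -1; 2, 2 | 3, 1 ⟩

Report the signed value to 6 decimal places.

+0.632456  (= +√(2/5))

j₁+j₂−J=2  J+j₁−j₂=4  J−j₁+j₂=2  j₁+j₂+J+1=9
(j₁±m₁, j₂±m₂, J±M) = (2,4,4,0,4,2)
P² = 512/5
sum k=2..2:
  [2] +1/16 = 1/16
S = 1/16
C² = P²·S² = 2/5 ; C = +0.632456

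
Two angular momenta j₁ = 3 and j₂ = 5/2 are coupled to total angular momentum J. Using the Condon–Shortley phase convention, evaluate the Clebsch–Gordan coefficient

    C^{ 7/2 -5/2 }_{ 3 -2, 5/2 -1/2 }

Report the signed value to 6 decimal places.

triangle: 2!·4!·3!/10! = 288/3628800
(j±m)!: 1!·5!·2!·3!·1!·6! = 1036800
prefactor² = (2J+1)·Δ·N² = 4608/7
  k=1: −1/(1!·1!·4!·1!·0!·2!) = -1/48
  k=2: +1/(2!·0!·3!·0!·1!·3!) = 1/72
Σ = -1/144  ⇒  CG² = 4608/7·(-1/144)² = 2/63
CG = −√(2/63) = -0.178174

-0.178174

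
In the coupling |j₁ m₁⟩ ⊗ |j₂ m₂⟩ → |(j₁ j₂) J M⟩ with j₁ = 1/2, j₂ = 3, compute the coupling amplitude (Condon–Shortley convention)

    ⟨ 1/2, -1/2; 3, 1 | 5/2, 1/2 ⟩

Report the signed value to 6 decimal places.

-0.755929

√[6·1!0!5!/7! · 0!1!4!2!3!2!] = √(576/7)
  +(−1)^1/∏(1,0,0,3,0,2)! = -1/12  (running -1/12)
⟨..|..⟩ = √(576/7)·(-1/12) = -0.755929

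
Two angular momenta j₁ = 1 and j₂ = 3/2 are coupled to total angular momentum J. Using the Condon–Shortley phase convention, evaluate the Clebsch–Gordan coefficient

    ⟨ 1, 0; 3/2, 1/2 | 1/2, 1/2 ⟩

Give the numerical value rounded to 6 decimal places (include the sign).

√[2·2!0!1!/4! · 1!1!2!1!1!0!] = √(1/3)
  +(−1)^1/∏(1,1,0,1,0,0)! = -1  (running -1)
⟨..|..⟩ = √(1/3)·(-1) = -0.577350

-0.577350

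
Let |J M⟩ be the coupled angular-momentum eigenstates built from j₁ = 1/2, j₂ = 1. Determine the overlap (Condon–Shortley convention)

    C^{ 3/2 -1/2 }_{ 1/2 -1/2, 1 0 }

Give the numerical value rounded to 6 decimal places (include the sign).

+0.816497

√[4·0!1!2!/4! · 0!1!1!1!1!2!] = √(2/3)
  +(−1)^0/∏(0,0,1,1,0,1)! = 1  (running 1)
⟨..|..⟩ = √(2/3)·(1) = +0.816497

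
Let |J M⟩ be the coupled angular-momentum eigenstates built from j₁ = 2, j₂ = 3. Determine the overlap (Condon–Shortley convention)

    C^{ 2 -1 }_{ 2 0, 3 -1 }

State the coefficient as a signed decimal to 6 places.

−√(1/7) ≈ -0.377964

triangle: 3!*1!*3!/8! = 36/40320
(j±m)!: 2!*2!*2!*4!*1!*3! = 1152
prefactor² = (2J+1)*Δ*N² = 36/7
  k=1: −1/(1!*2!*1!*1!*0!*2!) = -1/4
  k=2: +1/(2!*1!*0!*0!*1!*3!) = 1/12
Σ = -1/6  ⇒  CG² = 36/7*(-1/6)² = 1/7
CG = −√(1/7) = -0.377964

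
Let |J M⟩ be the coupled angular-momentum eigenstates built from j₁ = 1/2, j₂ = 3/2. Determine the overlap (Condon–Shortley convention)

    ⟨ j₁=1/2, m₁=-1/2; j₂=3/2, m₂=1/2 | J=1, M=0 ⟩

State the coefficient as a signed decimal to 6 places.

−√(1/2) ≈ -0.707107

triangle: 1!·0!·2!/4! = 2/24
(j±m)!: 0!·1!·2!·1!·1!·1! = 2
prefactor² = (2J+1)·Δ·N² = 1/2
  k=1: −1/(1!·0!·0!·1!·0!·1!) = -1
Σ = -1  ⇒  CG² = 1/2·(-1)² = 1/2
CG = −√(1/2) = -0.707107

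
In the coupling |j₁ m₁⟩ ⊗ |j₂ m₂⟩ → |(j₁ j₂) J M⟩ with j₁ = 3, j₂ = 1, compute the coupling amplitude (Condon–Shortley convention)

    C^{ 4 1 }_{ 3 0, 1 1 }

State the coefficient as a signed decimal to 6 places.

+√(5/14) = +0.597614

triangle: 0!·6!·2!/9! = 1440/362880
(j±m)!: 3!·3!·2!·0!·5!·3! = 51840
prefactor² = (2J+1)·Δ·N² = 12960/7
  k=0: +1/(0!·0!·3!·2!·3!·0!) = 1/72
Σ = 1/72  ⇒  CG² = 12960/7·1/72² = 5/14
CG = +√(5/14) = +0.597614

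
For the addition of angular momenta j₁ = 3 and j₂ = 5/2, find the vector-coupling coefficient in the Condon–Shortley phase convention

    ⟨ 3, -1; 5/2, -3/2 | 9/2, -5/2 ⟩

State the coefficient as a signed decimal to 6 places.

√[10·1!5!4!/11! · 2!4!1!4!2!7!] = √(92160/11)
  +(−1)^0/∏(0,1,4,1,1,3)! = 1/144  (running 1/144)
  +(−1)^1/∏(1,0,3,0,2,4)! = -1/288  (running 1/288)
⟨..|..⟩ = √(92160/11)·(1/288) = +0.317821

+√(10/99) ≈ +0.317821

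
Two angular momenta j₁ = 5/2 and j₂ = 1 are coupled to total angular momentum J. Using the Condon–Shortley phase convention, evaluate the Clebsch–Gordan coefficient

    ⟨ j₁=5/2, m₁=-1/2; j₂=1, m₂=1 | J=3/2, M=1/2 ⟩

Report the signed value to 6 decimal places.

+√(1/5) = +0.447214

j₁+j₂−J=2  J+j₁−j₂=3  J−j₁+j₂=0  j₁+j₂+J+1=6
(j₁±m₁, j₂±m₂, J±M) = (2,3,2,0,2,1)
P² = 16/5
sum k=2..2:
  [2] +1/4 = 1/4
S = 1/4
C² = P²·S² = 1/5 ; C = +0.447214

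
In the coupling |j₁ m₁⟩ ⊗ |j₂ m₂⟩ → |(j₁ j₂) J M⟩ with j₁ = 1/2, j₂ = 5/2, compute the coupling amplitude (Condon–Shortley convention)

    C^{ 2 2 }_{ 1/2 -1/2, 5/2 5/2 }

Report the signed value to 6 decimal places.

-0.912871

triangle: 1!*0!*4!/6! = 24/720
(j±m)!: 0!*1!*5!*0!*4!*0! = 2880
prefactor² = (2J+1)*Δ*N² = 480
  k=1: −1/(1!*0!*0!*4!*0!*0!) = -1/24
Σ = -1/24  ⇒  CG² = 480*(-1/24)² = 5/6
CG = −√(5/6) = -0.912871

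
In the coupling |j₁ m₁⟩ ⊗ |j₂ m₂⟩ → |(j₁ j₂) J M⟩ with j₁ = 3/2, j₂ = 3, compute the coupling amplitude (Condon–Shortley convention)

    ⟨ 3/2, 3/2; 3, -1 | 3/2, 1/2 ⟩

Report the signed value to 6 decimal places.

+0.338062

triangle: 3!·0!·3!/7! = 36/5040
(j±m)!: 3!·0!·2!·4!·2!·1! = 576
prefactor² = (2J+1)·Δ·N² = 576/35
  k=0: +1/(0!·3!·0!·2!·0!·1!) = 1/12
Σ = 1/12  ⇒  CG² = 576/35·1/12² = 4/35
CG = +√(4/35) = +0.338062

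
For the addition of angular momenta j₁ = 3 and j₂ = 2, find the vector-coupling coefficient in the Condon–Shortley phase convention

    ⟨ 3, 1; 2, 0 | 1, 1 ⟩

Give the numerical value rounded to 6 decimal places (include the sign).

√[3·4!2!0!/7! · 4!2!2!2!2!0!] = √(384/35)
  +(−1)^2/∏(2,2,0,0,2,0)! = 1/8  (running 1/8)
⟨..|..⟩ = √(384/35)·(1/8) = +0.414039

+0.414039  (= +√(6/35))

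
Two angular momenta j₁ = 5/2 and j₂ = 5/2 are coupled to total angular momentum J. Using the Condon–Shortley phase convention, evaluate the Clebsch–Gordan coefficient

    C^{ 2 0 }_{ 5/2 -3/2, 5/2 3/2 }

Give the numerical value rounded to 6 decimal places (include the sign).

√[5·3!2!2!/8! · 1!4!4!1!2!2!] = √(48/7)
  +(−1)^2/∏(2,1,2,2,0,0)! = 1/8  (running 1/8)
  +(−1)^3/∏(3,0,1,1,1,1)! = -1/6  (running -1/24)
⟨..|..⟩ = √(48/7)·(-1/24) = -0.109109

−√(1/84) ≈ -0.109109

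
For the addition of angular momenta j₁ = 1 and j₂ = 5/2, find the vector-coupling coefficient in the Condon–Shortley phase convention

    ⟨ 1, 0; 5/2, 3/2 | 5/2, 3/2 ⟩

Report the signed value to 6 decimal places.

-0.507093  (= −√(9/35))

√[6·1!1!4!/7! · 1!1!4!1!4!1!] = √(576/35)
  +(−1)^0/∏(0,1,1,4,0,0)! = 1/24  (running 1/24)
  +(−1)^1/∏(1,0,0,3,1,1)! = -1/6  (running -1/8)
⟨..|..⟩ = √(576/35)·(-1/8) = -0.507093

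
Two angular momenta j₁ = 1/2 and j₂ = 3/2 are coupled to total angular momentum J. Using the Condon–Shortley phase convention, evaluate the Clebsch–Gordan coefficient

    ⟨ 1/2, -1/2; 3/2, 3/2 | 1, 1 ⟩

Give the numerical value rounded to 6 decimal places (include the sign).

triangle: 1!·0!·2!/4! = 2/24
(j±m)!: 0!·1!·3!·0!·2!·0! = 12
prefactor² = (2J+1)·Δ·N² = 3
  k=1: −1/(1!·0!·0!·2!·0!·0!) = -1/2
Σ = -1/2  ⇒  CG² = 3·(-1/2)² = 3/4
CG = −√(3/4) = -0.866025

−√(3/4) = -0.866025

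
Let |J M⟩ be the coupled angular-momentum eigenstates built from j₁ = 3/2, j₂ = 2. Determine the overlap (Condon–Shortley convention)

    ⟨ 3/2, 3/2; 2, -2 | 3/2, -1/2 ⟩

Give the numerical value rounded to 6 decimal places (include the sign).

√[4·2!1!2!/6! · 3!0!0!4!1!2!] = √(32/5)
  +(−1)^0/∏(0,2,0,0,1,2)! = 1/4  (running 1/4)
⟨..|..⟩ = √(32/5)·(1/4) = +0.632456

+√(2/5) ≈ +0.632456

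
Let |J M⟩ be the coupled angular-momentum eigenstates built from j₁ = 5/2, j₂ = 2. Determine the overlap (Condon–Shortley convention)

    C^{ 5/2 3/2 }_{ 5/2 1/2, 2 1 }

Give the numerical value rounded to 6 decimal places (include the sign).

−√(6/35) = -0.414039

triangle: 2!·3!·2!/8! = 24/40320
(j±m)!: 3!·2!·3!·1!·4!·1! = 1728
prefactor² = (2J+1)·Δ·N² = 216/35
  k=1: −1/(1!·1!·1!·2!·2!·0!) = -1/4
  k=2: +1/(2!·0!·0!·1!·3!·1!) = 1/12
Σ = -1/6  ⇒  CG² = 216/35·(-1/6)² = 6/35
CG = −√(6/35) = -0.414039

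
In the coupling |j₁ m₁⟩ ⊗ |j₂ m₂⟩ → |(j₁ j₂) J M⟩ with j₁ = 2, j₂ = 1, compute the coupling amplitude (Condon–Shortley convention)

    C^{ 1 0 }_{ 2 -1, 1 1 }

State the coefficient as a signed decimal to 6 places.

+0.547723

√[3·2!2!0!/5! · 1!3!2!0!1!1!] = √(6/5)
  +(−1)^2/∏(2,0,1,0,1,0)! = 1/2  (running 1/2)
⟨..|..⟩ = √(6/5)·(1/2) = +0.547723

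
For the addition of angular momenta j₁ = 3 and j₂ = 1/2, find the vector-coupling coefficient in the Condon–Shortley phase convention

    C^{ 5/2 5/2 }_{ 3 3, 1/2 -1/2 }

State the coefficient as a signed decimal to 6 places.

triangle: 1!·5!·0!/7! = 120/5040
(j±m)!: 6!·0!·0!·1!·5!·0! = 86400
prefactor² = (2J+1)·Δ·N² = 86400/7
  k=0: +1/(0!·1!·0!·0!·5!·0!) = 1/120
Σ = 1/120  ⇒  CG² = 86400/7·1/120² = 6/7
CG = +√(6/7) = +0.925820

+0.925820  (= +√(6/7))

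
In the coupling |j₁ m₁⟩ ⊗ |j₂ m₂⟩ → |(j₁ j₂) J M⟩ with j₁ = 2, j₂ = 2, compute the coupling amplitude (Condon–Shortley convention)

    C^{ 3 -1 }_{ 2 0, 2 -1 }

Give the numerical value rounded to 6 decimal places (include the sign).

+0.447214  (= +√(1/5))

triangle: 1!*3!*3!/8! = 36/40320
(j±m)!: 2!*2!*1!*3!*2!*4! = 1152
prefactor² = (2J+1)*Δ*N² = 36/5
  k=0: +1/(0!*1!*2!*1!*1!*2!) = 1/4
  k=1: −1/(1!*0!*1!*0!*2!*3!) = -1/12
Σ = 1/6  ⇒  CG² = 36/5*1/6² = 1/5
CG = +√(1/5) = +0.447214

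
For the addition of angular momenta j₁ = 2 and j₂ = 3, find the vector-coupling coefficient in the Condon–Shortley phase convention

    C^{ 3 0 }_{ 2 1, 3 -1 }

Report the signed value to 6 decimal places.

j₁+j₂−J=2  J+j₁−j₂=2  J−j₁+j₂=4  j₁+j₂+J+1=9
(j₁±m₁, j₂±m₂, J±M) = (3,1,2,4,3,3)
P² = 96/5
sum k=0..1:
  [0] +1/8 = 1/8
  [1] −1/12 = -1/12
S = 1/24
C² = P²·S² = 1/30 ; C = +0.182574

+√(1/30) ≈ +0.182574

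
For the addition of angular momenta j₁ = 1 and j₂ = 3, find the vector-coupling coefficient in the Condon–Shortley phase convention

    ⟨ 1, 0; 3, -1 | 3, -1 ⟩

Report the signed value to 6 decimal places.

√[7·1!1!5!/8! · 1!1!2!4!2!4!] = √(48)
  +(−1)^0/∏(0,1,1,2,0,3)! = 1/12  (running 1/12)
  +(−1)^1/∏(1,0,0,1,1,4)! = -1/24  (running 1/24)
⟨..|..⟩ = √(48)·(1/24) = +0.288675

+0.288675  (= +√(1/12))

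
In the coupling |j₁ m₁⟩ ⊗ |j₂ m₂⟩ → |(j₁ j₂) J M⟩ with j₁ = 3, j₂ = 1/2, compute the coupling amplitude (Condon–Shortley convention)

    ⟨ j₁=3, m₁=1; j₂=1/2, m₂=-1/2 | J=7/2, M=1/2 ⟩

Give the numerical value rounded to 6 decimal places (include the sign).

+√(3/7) ≈ +0.654654

√[8·0!6!1!/8! · 4!2!0!1!4!3!] = √(6912/7)
  +(−1)^0/∏(0,0,2,0,4,1)! = 1/48  (running 1/48)
⟨..|..⟩ = √(6912/7)·(1/48) = +0.654654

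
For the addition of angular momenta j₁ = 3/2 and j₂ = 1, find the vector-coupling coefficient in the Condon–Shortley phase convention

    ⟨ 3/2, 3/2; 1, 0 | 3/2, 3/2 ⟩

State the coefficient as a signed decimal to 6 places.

+√(3/5) ≈ +0.774597

√[4·1!2!1!/5! · 3!0!1!1!3!0!] = √(12/5)
  +(−1)^0/∏(0,1,0,1,2,0)! = 1/2  (running 1/2)
⟨..|..⟩ = √(12/5)·(1/2) = +0.774597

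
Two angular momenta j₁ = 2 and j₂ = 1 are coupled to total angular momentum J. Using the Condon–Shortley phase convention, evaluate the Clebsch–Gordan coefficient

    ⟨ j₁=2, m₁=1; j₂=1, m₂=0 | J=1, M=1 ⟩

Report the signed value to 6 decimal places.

j₁+j₂−J=2  J+j₁−j₂=2  J−j₁+j₂=0  j₁+j₂+J+1=5
(j₁±m₁, j₂±m₂, J±M) = (3,1,1,1,2,0)
P² = 6/5
sum k=1..1:
  [1] −1/2 = -1/2
S = -1/2
C² = P²·S² = 3/10 ; C = -0.547723

-0.547723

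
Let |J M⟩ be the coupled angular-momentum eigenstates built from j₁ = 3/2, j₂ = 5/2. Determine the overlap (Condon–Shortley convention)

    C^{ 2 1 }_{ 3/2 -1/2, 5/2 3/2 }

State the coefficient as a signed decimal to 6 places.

√[5·2!1!3!/7! · 1!2!4!1!3!1!] = √(24/7)
  +(−1)^1/∏(1,1,1,3,0,0)! = -1/6  (running -1/6)
  +(−1)^2/∏(2,0,0,2,1,1)! = 1/4  (running 1/12)
⟨..|..⟩ = √(24/7)·(1/12) = +0.154303

+√(1/42) = +0.154303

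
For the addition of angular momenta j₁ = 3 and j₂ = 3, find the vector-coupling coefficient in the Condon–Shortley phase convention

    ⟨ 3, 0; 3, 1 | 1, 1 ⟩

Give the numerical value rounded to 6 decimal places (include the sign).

j₁+j₂−J=5  J+j₁−j₂=1  J−j₁+j₂=1  j₁+j₂+J+1=8
(j₁±m₁, j₂±m₂, J±M) = (3,3,4,2,2,0)
P² = 216/7
sum k=3..3:
  [3] −1/12 = -1/12
S = -1/12
C² = P²·S² = 3/14 ; C = -0.462910

−√(3/14) = -0.462910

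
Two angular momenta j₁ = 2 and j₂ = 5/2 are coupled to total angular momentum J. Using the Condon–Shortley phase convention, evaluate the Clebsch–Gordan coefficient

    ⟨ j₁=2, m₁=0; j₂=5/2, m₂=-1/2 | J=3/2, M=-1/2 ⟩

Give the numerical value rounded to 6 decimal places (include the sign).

−√(2/35) = -0.239046

triangle: 3!×1!×2!/7! = 12/5040
(j±m)!: 2!×2!×2!×3!×1!×2! = 96
prefactor² = (2J+1)×Δ×N² = 32/35
  k=1: −1/(1!×2!×1!×1!×0!×1!) = -1/2
  k=2: +1/(2!×1!×0!×0!×1!×2!) = 1/4
Σ = -1/4  ⇒  CG² = 32/35×(-1/4)² = 2/35
CG = −√(2/35) = -0.239046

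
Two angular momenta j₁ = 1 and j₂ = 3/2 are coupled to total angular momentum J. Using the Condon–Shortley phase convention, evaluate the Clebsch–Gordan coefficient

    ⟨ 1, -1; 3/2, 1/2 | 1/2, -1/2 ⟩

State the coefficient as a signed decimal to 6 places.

√[2·2!0!1!/4! · 0!2!2!1!0!1!] = √(2/3)
  +(−1)^2/∏(2,0,0,0,0,1)! = 1/2  (running 1/2)
⟨..|..⟩ = √(2/3)·(1/2) = +0.408248

+0.408248  (= +√(1/6))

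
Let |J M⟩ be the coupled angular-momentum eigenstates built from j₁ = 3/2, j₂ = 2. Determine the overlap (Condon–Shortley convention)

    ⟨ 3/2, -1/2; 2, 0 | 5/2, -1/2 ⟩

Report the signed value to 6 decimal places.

-0.292770  (= −√(3/35))

√[6·1!2!3!/7! · 1!2!2!2!2!3!] = √(48/35)
  +(−1)^0/∏(0,1,2,2,0,1)! = 1/4  (running 1/4)
  +(−1)^1/∏(1,0,1,1,1,2)! = -1/2  (running -1/4)
⟨..|..⟩ = √(48/35)·(-1/4) = -0.292770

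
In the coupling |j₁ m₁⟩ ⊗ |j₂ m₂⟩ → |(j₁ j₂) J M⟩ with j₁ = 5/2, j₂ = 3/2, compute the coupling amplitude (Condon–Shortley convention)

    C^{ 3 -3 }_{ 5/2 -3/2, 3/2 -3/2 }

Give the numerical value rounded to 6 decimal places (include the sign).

+√(3/8) = +0.612372

√[7·1!4!2!/8! · 1!4!0!3!0!6!] = √(864)
  +(−1)^0/∏(0,1,4,0,0,2)! = 1/48  (running 1/48)
⟨..|..⟩ = √(864)·(1/48) = +0.612372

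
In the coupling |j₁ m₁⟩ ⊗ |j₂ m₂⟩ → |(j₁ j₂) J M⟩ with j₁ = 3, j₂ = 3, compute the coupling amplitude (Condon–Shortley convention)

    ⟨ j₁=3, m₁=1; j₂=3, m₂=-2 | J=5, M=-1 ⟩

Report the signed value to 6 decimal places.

triangle: 1!×5!×5!/12! = 14400/479001600
(j±m)!: 4!×2!×1!×5!×4!×6! = 99532800
prefactor² = (2J+1)×Δ×N² = 230400/7
  k=0: +1/(0!×1!×2!×1!×3!×4!) = 1/288
  k=1: −1/(1!×0!×1!×0!×4!×5!) = -1/2880
Σ = 1/320  ⇒  CG² = 230400/7×1/320² = 9/28
CG = +√(9/28) = +0.566947

+√(9/28) ≈ +0.566947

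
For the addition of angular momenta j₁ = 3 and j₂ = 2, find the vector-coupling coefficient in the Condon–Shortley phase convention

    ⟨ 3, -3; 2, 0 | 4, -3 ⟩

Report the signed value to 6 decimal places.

√[9·1!5!3!/10! · 0!6!2!2!1!7!] = √(25920)
  +(−1)^1/∏(1,0,5,1,0,2)! = -1/240  (running -1/240)
⟨..|..⟩ = √(25920)·(-1/240) = -0.670820

-0.670820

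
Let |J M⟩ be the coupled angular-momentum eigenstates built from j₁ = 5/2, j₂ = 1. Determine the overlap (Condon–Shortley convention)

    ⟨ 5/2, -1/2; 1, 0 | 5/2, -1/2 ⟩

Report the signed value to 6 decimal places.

−√(1/35) = -0.169031

triangle: 1!*4!*1!/7! = 24/5040
(j±m)!: 2!*3!*1!*1!*2!*3! = 144
prefactor² = (2J+1)*Δ*N² = 144/35
  k=0: +1/(0!*1!*3!*1!*1!*0!) = 1/6
  k=1: −1/(1!*0!*2!*0!*2!*1!) = -1/4
Σ = -1/12  ⇒  CG² = 144/35*(-1/12)² = 1/35
CG = −√(1/35) = -0.169031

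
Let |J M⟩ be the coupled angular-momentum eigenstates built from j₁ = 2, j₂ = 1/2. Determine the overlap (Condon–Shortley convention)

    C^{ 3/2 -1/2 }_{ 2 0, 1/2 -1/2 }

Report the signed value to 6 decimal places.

j₁+j₂−J=1  J+j₁−j₂=3  J−j₁+j₂=0  j₁+j₂+J+1=5
(j₁±m₁, j₂±m₂, J±M) = (2,2,0,1,1,2)
P² = 8/5
sum k=0..0:
  [0] +1/2 = 1/2
S = 1/2
C² = P²·S² = 2/5 ; C = +0.632456

+0.632456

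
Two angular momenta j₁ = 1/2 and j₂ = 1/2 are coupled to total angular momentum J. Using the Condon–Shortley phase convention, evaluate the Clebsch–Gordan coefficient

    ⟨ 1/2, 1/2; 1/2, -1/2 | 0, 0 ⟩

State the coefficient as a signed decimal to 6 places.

+√(1/2) ≈ +0.707107

√[1·1!0!0!/2! · 1!0!0!1!0!0!] = √(1/2)
  +(−1)^0/∏(0,1,0,0,0,0)! = 1  (running 1)
⟨..|..⟩ = √(1/2)·(1) = +0.707107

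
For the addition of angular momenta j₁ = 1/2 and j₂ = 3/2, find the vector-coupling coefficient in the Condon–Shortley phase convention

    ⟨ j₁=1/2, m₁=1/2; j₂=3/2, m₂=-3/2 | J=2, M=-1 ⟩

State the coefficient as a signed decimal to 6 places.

+0.500000

triangle: 0!*1!*3!/5! = 6/120
(j±m)!: 1!*0!*0!*3!*1!*3! = 36
prefactor² = (2J+1)*Δ*N² = 9
  k=0: +1/(0!*0!*0!*0!*1!*3!) = 1/6
Σ = 1/6  ⇒  CG² = 9*1/6² = 1/4
CG = +√(1/4) = +0.500000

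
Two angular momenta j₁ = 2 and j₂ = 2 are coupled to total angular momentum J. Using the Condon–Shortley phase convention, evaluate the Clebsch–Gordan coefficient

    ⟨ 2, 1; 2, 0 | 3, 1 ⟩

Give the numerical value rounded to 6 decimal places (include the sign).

√[7·1!3!3!/8! · 3!1!2!2!4!2!] = √(36/5)
  +(−1)^0/∏(0,1,1,2,2,1)! = 1/4  (running 1/4)
  +(−1)^1/∏(1,0,0,1,3,2)! = -1/12  (running 1/6)
⟨..|..⟩ = √(36/5)·(1/6) = +0.447214

+0.447214  (= +√(1/5))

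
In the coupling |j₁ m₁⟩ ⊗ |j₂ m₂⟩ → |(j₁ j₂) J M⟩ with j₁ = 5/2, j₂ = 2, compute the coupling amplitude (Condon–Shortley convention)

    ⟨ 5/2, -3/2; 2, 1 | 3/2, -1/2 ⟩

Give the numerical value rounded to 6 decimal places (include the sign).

√[4·3!2!1!/7! · 1!4!3!1!1!2!] = √(96/35)
  +(−1)^2/∏(2,1,2,1,0,0)! = 1/4  (running 1/4)
  +(−1)^3/∏(3,0,1,0,1,1)! = -1/6  (running 1/12)
⟨..|..⟩ = √(96/35)·(1/12) = +0.138013

+√(2/105) ≈ +0.138013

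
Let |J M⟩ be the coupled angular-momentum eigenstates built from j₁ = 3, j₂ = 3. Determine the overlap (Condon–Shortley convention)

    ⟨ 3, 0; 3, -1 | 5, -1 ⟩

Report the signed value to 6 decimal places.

+0.345033

√[11·1!5!5!/12! · 3!3!2!4!4!6!] = √(69120/7)
  +(−1)^0/∏(0,1,3,2,2,3)! = 1/144  (running 1/144)
  +(−1)^1/∏(1,0,2,1,3,4)! = -1/288  (running 1/288)
⟨..|..⟩ = √(69120/7)·(1/288) = +0.345033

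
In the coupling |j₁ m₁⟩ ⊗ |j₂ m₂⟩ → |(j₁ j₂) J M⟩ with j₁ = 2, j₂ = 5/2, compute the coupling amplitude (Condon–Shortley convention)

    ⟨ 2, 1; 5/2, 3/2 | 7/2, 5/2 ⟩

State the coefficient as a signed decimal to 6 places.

−√(1/63) = -0.125988

triangle: 1!*3!*4!/9! = 144/362880
(j±m)!: 3!*1!*4!*1!*6!*1! = 103680
prefactor² = (2J+1)*Δ*N² = 2304/7
  k=0: +1/(0!*1!*1!*4!*2!*0!) = 1/48
  k=1: −1/(1!*0!*0!*3!*3!*1!) = -1/36
Σ = -1/144  ⇒  CG² = 2304/7*(-1/144)² = 1/63
CG = −√(1/63) = -0.125988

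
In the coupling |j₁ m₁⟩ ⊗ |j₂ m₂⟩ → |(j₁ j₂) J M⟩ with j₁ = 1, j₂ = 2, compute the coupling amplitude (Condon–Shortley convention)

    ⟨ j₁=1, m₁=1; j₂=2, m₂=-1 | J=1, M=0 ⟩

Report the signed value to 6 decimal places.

√[3·2!0!2!/5! · 2!0!1!3!1!1!] = √(6/5)
  +(−1)^0/∏(0,2,0,1,0,1)! = 1/2  (running 1/2)
⟨..|..⟩ = √(6/5)·(1/2) = +0.547723

+0.547723  (= +√(3/10))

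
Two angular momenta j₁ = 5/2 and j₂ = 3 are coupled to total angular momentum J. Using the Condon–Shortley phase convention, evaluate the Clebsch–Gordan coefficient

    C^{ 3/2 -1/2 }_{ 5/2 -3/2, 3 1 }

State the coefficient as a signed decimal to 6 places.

−√(7/30) = -0.483046

triangle: 4!·1!·2!/8! = 48/40320
(j±m)!: 1!·4!·4!·2!·1!·2! = 2304
prefactor² = (2J+1)·Δ·N² = 384/35
  k=3: −1/(3!·1!·1!·1!·0!·1!) = -1/6
  k=4: +1/(4!·0!·0!·0!·1!·2!) = 1/48
Σ = -7/48  ⇒  CG² = 384/35·(-7/48)² = 7/30
CG = −√(7/30) = -0.483046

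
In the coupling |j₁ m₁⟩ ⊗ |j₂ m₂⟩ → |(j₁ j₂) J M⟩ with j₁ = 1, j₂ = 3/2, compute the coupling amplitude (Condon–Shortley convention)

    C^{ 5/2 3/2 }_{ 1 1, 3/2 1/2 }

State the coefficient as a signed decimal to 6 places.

+√(3/5) = +0.774597

j₁+j₂−J=0  J+j₁−j₂=2  J−j₁+j₂=3  j₁+j₂+J+1=6
(j₁±m₁, j₂±m₂, J±M) = (2,0,2,1,4,1)
P² = 48/5
sum k=0..0:
  [0] +1/4 = 1/4
S = 1/4
C² = P²·S² = 3/5 ; C = +0.774597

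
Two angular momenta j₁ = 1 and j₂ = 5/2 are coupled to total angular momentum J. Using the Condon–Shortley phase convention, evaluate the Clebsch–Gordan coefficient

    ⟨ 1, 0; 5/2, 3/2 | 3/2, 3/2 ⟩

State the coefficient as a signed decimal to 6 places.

−√(4/15) ≈ -0.516398

√[4·2!0!3!/6! · 1!1!4!1!3!0!] = √(48/5)
  +(−1)^1/∏(1,1,0,3,0,0)! = -1/6  (running -1/6)
⟨..|..⟩ = √(48/5)·(-1/6) = -0.516398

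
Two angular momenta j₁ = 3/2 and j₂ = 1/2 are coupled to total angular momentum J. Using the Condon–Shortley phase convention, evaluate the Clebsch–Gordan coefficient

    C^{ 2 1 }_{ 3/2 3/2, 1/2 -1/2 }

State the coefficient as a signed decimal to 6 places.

+0.500000

triangle: 0!·3!·1!/5! = 6/120
(j±m)!: 3!·0!·0!·1!·3!·1! = 36
prefactor² = (2J+1)·Δ·N² = 9
  k=0: +1/(0!·0!·0!·0!·3!·1!) = 1/6
Σ = 1/6  ⇒  CG² = 9·1/6² = 1/4
CG = +√(1/4) = +0.500000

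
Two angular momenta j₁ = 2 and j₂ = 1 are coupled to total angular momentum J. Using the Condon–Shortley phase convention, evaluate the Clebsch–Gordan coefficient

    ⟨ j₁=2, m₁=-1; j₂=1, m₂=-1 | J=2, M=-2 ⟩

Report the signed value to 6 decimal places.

+0.577350

√[5·1!3!1!/6! · 1!3!0!2!0!4!] = √(12)
  +(−1)^0/∏(0,1,3,0,0,1)! = 1/6  (running 1/6)
⟨..|..⟩ = √(12)·(1/6) = +0.577350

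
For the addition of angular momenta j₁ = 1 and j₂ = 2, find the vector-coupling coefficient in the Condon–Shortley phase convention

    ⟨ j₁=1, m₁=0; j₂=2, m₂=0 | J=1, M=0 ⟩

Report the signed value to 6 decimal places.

triangle: 2!·0!·2!/5! = 4/120
(j±m)!: 1!·1!·2!·2!·1!·1! = 4
prefactor² = (2J+1)·Δ·N² = 2/5
  k=1: −1/(1!·1!·0!·1!·0!·1!) = -1
Σ = -1  ⇒  CG² = 2/5·(-1)² = 2/5
CG = −√(2/5) = -0.632456

-0.632456  (= −√(2/5))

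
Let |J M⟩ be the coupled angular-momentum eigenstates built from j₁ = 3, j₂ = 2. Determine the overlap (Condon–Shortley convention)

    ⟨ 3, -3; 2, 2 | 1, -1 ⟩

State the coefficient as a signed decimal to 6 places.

+√(3/7) = +0.654654

triangle: 4!*2!*0!/7! = 48/5040
(j±m)!: 0!*6!*4!*0!*0!*2! = 34560
prefactor² = (2J+1)*Δ*N² = 6912/7
  k=4: +1/(4!*0!*2!*0!*0!*0!) = 1/48
Σ = 1/48  ⇒  CG² = 6912/7*1/48² = 3/7
CG = +√(3/7) = +0.654654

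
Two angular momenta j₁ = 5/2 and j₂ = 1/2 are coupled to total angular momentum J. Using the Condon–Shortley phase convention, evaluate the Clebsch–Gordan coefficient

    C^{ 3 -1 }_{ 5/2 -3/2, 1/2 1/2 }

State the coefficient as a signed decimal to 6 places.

√[7·0!5!1!/7! · 1!4!1!0!2!4!] = √(192)
  +(−1)^0/∏(0,0,4,1,1,0)! = 1/24  (running 1/24)
⟨..|..⟩ = √(192)·(1/24) = +0.577350

+√(1/3) = +0.577350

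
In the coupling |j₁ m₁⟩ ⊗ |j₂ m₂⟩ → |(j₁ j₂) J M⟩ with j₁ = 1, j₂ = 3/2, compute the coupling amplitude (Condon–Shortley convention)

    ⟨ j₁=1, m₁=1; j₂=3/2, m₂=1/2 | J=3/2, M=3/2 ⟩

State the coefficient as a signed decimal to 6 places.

√[4·1!1!2!/5! · 2!0!2!1!3!0!] = √(8/5)
  +(−1)^0/∏(0,1,0,2,1,0)! = 1/2  (running 1/2)
⟨..|..⟩ = √(8/5)·(1/2) = +0.632456

+0.632456  (= +√(2/5))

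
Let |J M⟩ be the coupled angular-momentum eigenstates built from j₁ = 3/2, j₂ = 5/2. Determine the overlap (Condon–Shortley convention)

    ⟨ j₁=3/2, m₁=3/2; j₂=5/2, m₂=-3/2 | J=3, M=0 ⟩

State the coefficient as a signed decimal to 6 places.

j₁+j₂−J=1  J+j₁−j₂=2  J−j₁+j₂=4  j₁+j₂+J+1=8
(j₁±m₁, j₂±m₂, J±M) = (3,0,1,4,3,3)
P² = 216/5
sum k=0..0:
  [0] +1/12 = 1/12
S = 1/12
C² = P²·S² = 3/10 ; C = +0.547723

+√(3/10) = +0.547723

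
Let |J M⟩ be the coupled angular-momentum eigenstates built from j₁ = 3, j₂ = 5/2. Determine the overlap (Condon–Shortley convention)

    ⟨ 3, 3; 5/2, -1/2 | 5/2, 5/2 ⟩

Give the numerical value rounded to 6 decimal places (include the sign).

+√(5/21) = +0.487950

√[6·3!3!2!/9! · 6!0!2!3!5!0!] = √(8640/7)
  +(−1)^0/∏(0,3,0,2,3,0)! = 1/72  (running 1/72)
⟨..|..⟩ = √(8640/7)·(1/72) = +0.487950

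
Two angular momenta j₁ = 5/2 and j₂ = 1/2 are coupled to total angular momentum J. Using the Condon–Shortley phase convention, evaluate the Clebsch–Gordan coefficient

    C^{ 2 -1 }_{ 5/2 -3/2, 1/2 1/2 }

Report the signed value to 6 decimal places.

j₁+j₂−J=1  J+j₁−j₂=4  J−j₁+j₂=0  j₁+j₂+J+1=6
(j₁±m₁, j₂±m₂, J±M) = (1,4,1,0,1,3)
P² = 24
sum k=1..1:
  [1] −1/6 = -1/6
S = -1/6
C² = P²·S² = 2/3 ; C = -0.816497

−√(2/3) ≈ -0.816497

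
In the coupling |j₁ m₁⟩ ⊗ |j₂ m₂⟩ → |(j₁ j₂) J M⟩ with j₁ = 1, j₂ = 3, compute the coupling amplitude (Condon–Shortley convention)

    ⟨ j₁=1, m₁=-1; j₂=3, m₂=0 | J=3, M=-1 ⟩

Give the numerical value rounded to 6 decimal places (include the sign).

-0.707107

j₁+j₂−J=1  J+j₁−j₂=1  J−j₁+j₂=5  j₁+j₂+J+1=8
(j₁±m₁, j₂±m₂, J±M) = (0,2,3,3,2,4)
P² = 72
sum k=1..1:
  [1] −1/12 = -1/12
S = -1/12
C² = P²·S² = 1/2 ; C = -0.707107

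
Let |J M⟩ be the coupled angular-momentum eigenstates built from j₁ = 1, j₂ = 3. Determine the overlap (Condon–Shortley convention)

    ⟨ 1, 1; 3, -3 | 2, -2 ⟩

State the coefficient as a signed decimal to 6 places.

j₁+j₂−J=2  J+j₁−j₂=0  J−j₁+j₂=4  j₁+j₂+J+1=7
(j₁±m₁, j₂±m₂, J±M) = (2,0,0,6,0,4)
P² = 11520/7
sum k=0..0:
  [0] +1/48 = 1/48
S = 1/48
C² = P²·S² = 5/7 ; C = +0.845154

+0.845154  (= +√(5/7))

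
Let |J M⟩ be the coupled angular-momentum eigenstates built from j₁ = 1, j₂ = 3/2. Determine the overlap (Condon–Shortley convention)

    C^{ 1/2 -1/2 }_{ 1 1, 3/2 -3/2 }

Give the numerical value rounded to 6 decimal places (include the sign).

j₁+j₂−J=2  J+j₁−j₂=0  J−j₁+j₂=1  j₁+j₂+J+1=4
(j₁±m₁, j₂±m₂, J±M) = (2,0,0,3,0,1)
P² = 2
sum k=0..0:
  [0] +1/2 = 1/2
S = 1/2
C² = P²·S² = 1/2 ; C = +0.707107

+√(1/2) = +0.707107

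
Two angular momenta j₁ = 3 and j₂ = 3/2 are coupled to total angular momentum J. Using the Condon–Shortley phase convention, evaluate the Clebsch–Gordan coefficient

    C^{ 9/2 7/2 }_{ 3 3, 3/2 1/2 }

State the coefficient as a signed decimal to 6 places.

+0.577350

triangle: 0!×6!×3!/10! = 4320/3628800
(j±m)!: 6!×0!×2!×1!×8!×1! = 58060800
prefactor² = (2J+1)×Δ×N² = 691200
  k=0: +1/(0!×0!×0!×2!×6!×1!) = 1/1440
Σ = 1/1440  ⇒  CG² = 691200×1/1440² = 1/3
CG = +√(1/3) = +0.577350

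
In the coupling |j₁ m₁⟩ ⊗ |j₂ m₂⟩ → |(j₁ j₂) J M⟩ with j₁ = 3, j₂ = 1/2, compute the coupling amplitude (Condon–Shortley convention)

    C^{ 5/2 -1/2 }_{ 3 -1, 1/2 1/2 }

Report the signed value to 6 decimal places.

√[6·1!5!0!/7! · 2!4!1!0!2!3!] = √(576/7)
  +(−1)^1/∏(1,0,3,0,2,0)! = -1/12  (running -1/12)
⟨..|..⟩ = √(576/7)·(-1/12) = -0.755929

−√(4/7) = -0.755929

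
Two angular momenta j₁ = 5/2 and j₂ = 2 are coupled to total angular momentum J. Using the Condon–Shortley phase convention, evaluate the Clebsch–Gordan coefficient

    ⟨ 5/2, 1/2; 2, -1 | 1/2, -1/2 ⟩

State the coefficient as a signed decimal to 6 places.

√[2·4!1!0!/6! · 3!2!1!3!0!1!] = √(24/5)
  +(−1)^1/∏(1,3,1,0,0,0)! = -1/6  (running -1/6)
⟨..|..⟩ = √(24/5)·(-1/6) = -0.365148

−√(2/15) = -0.365148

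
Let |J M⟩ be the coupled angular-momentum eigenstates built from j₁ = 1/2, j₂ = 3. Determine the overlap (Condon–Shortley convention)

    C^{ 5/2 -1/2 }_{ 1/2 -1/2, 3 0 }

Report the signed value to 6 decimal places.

triangle: 1!·0!·5!/7! = 120/5040
(j±m)!: 0!·1!·3!·3!·2!·3! = 432
prefactor² = (2J+1)·Δ·N² = 432/7
  k=1: −1/(1!·0!·0!·2!·0!·3!) = -1/12
Σ = -1/12  ⇒  CG² = 432/7·(-1/12)² = 3/7
CG = −√(3/7) = -0.654654

-0.654654  (= −√(3/7))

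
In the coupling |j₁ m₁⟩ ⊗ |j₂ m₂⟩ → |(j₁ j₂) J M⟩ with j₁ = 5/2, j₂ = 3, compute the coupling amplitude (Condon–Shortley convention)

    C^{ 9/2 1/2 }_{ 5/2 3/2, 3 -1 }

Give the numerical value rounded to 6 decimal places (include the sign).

triangle: 1!*4!*5!/11! = 2880/39916800
(j±m)!: 4!*1!*2!*4!*5!*4! = 3317760
prefactor² = (2J+1)*Δ*N² = 184320/77
  k=0: +1/(0!*1!*1!*2!*3!*3!) = 1/72
  k=1: −1/(1!*0!*0!*1!*4!*4!) = -1/576
Σ = 7/576  ⇒  CG² = 184320/77*7/576² = 35/99
CG = +√(35/99) = +0.594588

+√(35/99) = +0.594588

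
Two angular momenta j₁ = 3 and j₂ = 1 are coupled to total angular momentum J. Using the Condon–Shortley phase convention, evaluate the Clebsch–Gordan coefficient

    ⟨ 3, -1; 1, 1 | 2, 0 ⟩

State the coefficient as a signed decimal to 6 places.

+0.534522  (= +√(2/7))

√[5·2!4!0!/7! · 2!4!2!0!2!2!] = √(128/7)
  +(−1)^2/∏(2,0,2,0,2,0)! = 1/8  (running 1/8)
⟨..|..⟩ = √(128/7)·(1/8) = +0.534522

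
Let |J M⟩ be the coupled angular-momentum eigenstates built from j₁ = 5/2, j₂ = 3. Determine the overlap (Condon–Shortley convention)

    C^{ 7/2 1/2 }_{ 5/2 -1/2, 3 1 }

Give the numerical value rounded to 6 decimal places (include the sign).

−√(1/63) ≈ -0.125988

triangle: 2!·3!·4!/10! = 288/3628800
(j±m)!: 2!·3!·4!·2!·4!·3! = 82944
prefactor² = (2J+1)·Δ·N² = 9216/175
  k=0: +1/(0!·2!·3!·4!·0!·0!) = 1/288
  k=1: −1/(1!·1!·2!·3!·1!·1!) = -1/12
  k=2: +1/(2!·0!·1!·2!·2!·2!) = 1/16
Σ = -5/288  ⇒  CG² = 9216/175·(-5/288)² = 1/63
CG = −√(1/63) = -0.125988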